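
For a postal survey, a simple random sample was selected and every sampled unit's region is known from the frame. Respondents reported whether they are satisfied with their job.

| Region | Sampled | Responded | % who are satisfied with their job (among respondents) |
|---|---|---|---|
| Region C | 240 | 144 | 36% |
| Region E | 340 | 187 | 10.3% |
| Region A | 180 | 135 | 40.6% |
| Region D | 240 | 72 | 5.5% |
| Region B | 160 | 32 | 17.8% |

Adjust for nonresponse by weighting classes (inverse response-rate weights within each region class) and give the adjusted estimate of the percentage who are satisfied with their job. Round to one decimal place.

20.4%

Class response rates: Region C 144/240 = 60%, Region E 187/340 = 55%, Region A 135/180 = 75%, Region D 72/240 = 30%, Region B 32/160 = 20%.
Inverse-response-rate weighting restores each class to its sampled count, so class totals weight by n_sampled:
  Region C: 240 × 36 = 8640
  Region E: 340 × 10.3 = 3502
  Region A: 180 × 40.6 = 7308
  Region D: 240 × 5.5 = 1320
  Region B: 160 × 17.8 = 2848
Adjusted estimate = 23,618 / 1,160 = 20.3603 → 20.4%.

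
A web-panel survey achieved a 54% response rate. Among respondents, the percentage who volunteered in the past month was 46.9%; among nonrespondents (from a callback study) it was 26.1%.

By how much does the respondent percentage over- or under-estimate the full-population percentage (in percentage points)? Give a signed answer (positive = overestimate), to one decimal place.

Nonresponse fraction = 1 − 0.54 = 0.46.
Bias = (nonresponse fraction) × (respondent percentage − nonrespondent percentage)
     = 0.46 × (46.9 − 26.1) = 0.46 × 20.8 = 9.568.

+9.6 percentage points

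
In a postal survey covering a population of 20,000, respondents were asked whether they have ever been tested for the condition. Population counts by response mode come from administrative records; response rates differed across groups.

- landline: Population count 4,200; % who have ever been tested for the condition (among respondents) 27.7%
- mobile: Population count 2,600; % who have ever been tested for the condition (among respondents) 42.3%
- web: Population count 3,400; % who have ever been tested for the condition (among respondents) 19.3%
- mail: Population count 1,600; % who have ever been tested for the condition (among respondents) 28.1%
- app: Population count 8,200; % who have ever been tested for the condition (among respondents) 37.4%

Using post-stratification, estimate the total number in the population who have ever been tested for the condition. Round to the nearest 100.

6,400

Apply each group's respondent rate to its population count:
  landline: 4,200 × 27.7% = 1163.4
  mobile: 2,600 × 42.3% = 1099.8
  web: 3,400 × 19.3% = 656.2
  mail: 1,600 × 28.1% = 449.6
  app: 8,200 × 37.4% = 3066.8
Estimated total = 6435.8 → 6,400.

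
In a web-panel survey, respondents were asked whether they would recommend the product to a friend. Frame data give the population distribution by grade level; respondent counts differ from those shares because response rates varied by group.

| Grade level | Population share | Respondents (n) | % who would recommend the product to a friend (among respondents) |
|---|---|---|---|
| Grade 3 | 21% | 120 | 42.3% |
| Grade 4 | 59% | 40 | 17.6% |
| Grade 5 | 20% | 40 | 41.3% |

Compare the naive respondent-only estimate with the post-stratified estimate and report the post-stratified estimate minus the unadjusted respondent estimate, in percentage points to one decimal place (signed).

-9.6 percentage points

Naive respondent-only estimate (weights = respondent counts):
  (120/200)×42.3 + (40/200)×17.6 + (40/200)×41.3 = 37.16%
Post-stratifying to population shares instead:
  0.21×42.3 + 0.59×17.6 + 0.2×41.3 = 27.527%
Difference = 27.527 − 37.16 = -9.633 pp.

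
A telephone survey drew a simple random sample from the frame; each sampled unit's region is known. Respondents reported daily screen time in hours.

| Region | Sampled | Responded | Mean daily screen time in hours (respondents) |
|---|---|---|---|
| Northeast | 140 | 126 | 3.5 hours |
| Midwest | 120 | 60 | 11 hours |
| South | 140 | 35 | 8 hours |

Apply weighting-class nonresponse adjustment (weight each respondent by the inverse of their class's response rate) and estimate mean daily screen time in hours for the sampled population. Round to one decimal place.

Response rates by class: Northeast 126/140 = 90%, Midwest 60/120 = 50%, South 35/140 = 25%.
Weighting each respondent by the inverse class response rate inflates each class back to its sampled size, so the class weight is n_sampled:
  Northeast: 140 × 3.5 = 490
  Midwest: 120 × 11 = 1320
  South: 140 × 8 = 1120
Adjusted estimate = 2930 / 400 = 7.325 → 7.3.

7.3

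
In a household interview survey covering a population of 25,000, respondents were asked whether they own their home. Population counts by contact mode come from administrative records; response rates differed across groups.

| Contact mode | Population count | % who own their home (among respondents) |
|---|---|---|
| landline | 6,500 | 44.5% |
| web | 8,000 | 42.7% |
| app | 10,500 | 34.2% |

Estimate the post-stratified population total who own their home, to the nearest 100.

9,900

Estimated count per cell = population count × respondent percentage:
  landline: 6,500 × 44.5% = 2892.5
  web: 8,000 × 42.7% = 3416
  app: 10,500 × 34.2% = 3591
Estimated total = 9899.5 → 9,900.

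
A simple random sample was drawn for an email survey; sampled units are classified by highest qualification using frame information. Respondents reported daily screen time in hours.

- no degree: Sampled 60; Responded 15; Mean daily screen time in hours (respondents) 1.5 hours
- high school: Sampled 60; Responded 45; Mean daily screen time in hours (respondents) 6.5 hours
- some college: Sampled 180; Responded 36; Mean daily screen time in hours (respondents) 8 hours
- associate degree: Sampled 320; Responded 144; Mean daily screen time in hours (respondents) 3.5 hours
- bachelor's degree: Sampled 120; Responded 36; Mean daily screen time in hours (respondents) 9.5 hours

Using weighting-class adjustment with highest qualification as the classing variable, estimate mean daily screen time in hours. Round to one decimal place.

5.6

Class response rates: no degree 15/60 = 25%, high school 45/60 = 75%, some college 36/180 = 20%, associate degree 144/320 = 45%, bachelor's degree 36/120 = 30%.
Inverse-response-rate weighting restores each class to its sampled count, so class totals weight by n_sampled:
  no degree: 60 × 1.5 = 90
  high school: 60 × 6.5 = 390
  some college: 180 × 8 = 1440
  associate degree: 320 × 3.5 = 1120
  bachelor's degree: 120 × 9.5 = 1140
Adjusted estimate = 4180 / 740 = 5.64865 → 5.6.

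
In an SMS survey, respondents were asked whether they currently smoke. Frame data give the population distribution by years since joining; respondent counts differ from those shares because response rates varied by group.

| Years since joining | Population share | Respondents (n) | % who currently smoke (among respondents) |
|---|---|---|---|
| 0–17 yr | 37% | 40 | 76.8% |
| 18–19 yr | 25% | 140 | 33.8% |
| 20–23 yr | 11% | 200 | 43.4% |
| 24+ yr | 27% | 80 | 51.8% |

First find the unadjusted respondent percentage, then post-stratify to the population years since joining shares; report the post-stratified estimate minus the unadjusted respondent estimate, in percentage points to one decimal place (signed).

+10.8 percentage points

Naive respondent-only estimate (weights = respondent counts):
  (40/460)×76.8 + (140/460)×33.8 + (200/460)×43.4 + (80/460)×51.8 = 44.8435%
Post-stratified estimate weights by population shares:
  0.37×76.8 + 0.25×33.8 + 0.11×43.4 + 0.27×51.8 = 55.626%
Difference = 55.626 − 44.8435 = 10.7825 pp.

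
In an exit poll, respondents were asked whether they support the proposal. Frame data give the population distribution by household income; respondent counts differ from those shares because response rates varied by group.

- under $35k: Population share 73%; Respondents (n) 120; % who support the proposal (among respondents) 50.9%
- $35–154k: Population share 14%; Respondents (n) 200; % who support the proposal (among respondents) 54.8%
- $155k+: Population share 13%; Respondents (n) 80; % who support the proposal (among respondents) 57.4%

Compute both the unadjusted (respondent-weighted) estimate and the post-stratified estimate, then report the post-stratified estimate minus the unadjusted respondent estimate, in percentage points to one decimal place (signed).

Naive respondent-only estimate (weights = respondent counts):
  (120/400)×50.9 + (200/400)×54.8 + (80/400)×57.4 = 54.15%
Post-stratifying to population shares instead:
  0.73×50.9 + 0.14×54.8 + 0.13×57.4 = 52.291%
Difference = 52.291 − 54.15 = -1.859 pp.

-1.9 percentage points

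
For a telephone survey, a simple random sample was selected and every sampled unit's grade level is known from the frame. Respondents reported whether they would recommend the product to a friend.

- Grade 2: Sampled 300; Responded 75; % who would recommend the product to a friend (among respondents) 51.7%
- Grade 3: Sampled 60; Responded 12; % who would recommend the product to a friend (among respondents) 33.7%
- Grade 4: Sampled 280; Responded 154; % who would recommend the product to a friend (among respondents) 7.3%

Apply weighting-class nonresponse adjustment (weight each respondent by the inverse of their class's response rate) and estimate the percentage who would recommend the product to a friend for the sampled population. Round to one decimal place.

30.6%

Class response rates: Grade 2 75/300 = 25%, Grade 3 12/60 = 20%, Grade 4 154/280 = 55%.
Inverse-response-rate weighting restores each class to its sampled count, so class totals weight by n_sampled:
  Grade 2: 300 × 51.7 = 15,510
  Grade 3: 60 × 33.7 = 2022
  Grade 4: 280 × 7.3 = 2044
Adjusted estimate = 19,576 / 640 = 30.5875 → 30.6%.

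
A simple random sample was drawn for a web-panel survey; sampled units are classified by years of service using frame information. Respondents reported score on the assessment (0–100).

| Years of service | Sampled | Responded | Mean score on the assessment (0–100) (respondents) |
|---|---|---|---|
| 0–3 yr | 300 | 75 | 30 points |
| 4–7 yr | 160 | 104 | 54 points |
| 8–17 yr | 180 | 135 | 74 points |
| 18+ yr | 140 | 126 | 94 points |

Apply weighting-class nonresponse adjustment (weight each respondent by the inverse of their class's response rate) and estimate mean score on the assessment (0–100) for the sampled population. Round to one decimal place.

56.6

Class response rates: 0–3 yr 75/300 = 25%, 4–7 yr 104/160 = 65%, 8–17 yr 135/180 = 75%, 18+ yr 126/140 = 90%.
Each respondent's weight = sampled/responded in their class; summing within a class gives n_sampled, so:
  0–3 yr: 300 × 30 = 9000
  4–7 yr: 160 × 54 = 8640
  8–17 yr: 180 × 74 = 13,320
  18+ yr: 140 × 94 = 13,160
Adjusted estimate = 44,120 / 780 = 56.5641 → 56.6.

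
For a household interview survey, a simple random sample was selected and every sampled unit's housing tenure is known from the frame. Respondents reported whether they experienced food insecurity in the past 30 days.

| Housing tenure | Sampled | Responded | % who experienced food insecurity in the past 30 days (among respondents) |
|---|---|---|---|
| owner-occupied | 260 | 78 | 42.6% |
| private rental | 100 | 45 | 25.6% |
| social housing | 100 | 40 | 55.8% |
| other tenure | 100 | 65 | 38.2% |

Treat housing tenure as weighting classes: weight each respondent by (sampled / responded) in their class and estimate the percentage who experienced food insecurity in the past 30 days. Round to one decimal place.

41.1%

Class response rates: owner-occupied 78/260 = 30%, private rental 45/100 = 45%, social housing 40/100 = 40%, other tenure 65/100 = 65%.
Weighting each respondent by the inverse class response rate inflates each class back to its sampled size, so the class weight is n_sampled:
  owner-occupied: 260 × 42.6 = 11,076
  private rental: 100 × 25.6 = 2560
  social housing: 100 × 55.8 = 5580
  other tenure: 100 × 38.2 = 3820
Adjusted estimate = 23,036 / 560 = 41.1357 → 41.1%.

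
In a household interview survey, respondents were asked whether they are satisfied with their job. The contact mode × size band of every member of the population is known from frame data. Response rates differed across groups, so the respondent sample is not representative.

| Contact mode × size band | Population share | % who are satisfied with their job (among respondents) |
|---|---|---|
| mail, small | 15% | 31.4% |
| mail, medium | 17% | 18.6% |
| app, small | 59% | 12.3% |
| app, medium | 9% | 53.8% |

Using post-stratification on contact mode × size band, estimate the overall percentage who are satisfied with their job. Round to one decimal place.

20.0%

Reweight to the known contact mode × size band distribution:
  mail, small: 0.15 × 31.4 = 4.71
  mail, medium: 0.17 × 18.6 = 3.162
  app, small: 0.59 × 12.3 = 7.257
  app, medium: 0.09 × 53.8 = 4.842
Post-stratified estimate = 19.971 → 20.0%.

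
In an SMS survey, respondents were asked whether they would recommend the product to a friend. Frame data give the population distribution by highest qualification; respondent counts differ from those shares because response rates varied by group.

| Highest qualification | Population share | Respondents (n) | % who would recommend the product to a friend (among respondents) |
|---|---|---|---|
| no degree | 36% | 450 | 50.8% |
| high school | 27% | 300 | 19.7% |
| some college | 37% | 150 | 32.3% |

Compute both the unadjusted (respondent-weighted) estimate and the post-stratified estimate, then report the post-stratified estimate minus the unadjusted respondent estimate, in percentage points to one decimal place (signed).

-1.8 percentage points

Unadjusted (pooled respondent) estimate weights by respondent counts:
  (450/900)×50.8 + (300/900)×19.7 + (150/900)×32.3 = 37.35%
Post-stratifying to population shares instead:
  0.36×50.8 + 0.27×19.7 + 0.37×32.3 = 35.558%
Difference = 35.558 − 37.35 = -1.792 pp.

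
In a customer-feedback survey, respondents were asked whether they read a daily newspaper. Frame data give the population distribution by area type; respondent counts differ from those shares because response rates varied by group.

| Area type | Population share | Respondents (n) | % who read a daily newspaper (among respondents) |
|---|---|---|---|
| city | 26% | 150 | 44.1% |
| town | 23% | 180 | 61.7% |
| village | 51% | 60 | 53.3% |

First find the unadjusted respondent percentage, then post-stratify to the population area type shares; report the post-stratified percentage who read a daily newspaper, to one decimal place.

Without adjustment, the pooled respondent share is:
  (150/390)×44.1 + (180/390)×61.7 + (60/390)×53.3 = 53.6385%
Post-stratifying to population shares instead:
  0.26×44.1 + 0.23×61.7 + 0.51×53.3 = 52.84%

52.8%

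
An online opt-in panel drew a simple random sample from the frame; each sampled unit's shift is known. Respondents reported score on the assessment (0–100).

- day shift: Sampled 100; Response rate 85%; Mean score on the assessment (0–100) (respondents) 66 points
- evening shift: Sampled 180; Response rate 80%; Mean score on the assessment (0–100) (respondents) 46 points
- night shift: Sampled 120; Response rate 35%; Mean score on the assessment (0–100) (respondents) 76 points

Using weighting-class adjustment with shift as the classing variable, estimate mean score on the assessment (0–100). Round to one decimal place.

60.0

With weight = n_sampled/n_responded per class, the weighted class total is n_sampled:
  day shift: 100 × 66 = 6600
  evening shift: 180 × 46 = 8280
  night shift: 120 × 76 = 9120
Adjusted estimate = 24,000 / 400 = 60 → 60.0.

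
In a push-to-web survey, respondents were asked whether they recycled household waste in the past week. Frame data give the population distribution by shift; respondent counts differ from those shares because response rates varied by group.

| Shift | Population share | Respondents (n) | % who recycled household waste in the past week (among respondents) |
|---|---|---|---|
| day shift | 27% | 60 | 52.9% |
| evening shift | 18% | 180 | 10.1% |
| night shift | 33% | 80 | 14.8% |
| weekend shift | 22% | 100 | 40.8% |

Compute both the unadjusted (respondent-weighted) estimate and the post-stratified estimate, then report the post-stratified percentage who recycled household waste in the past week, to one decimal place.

Unadjusted (pooled respondent) estimate weights by respondent counts:
  (60/420)×52.9 + (180/420)×10.1 + (80/420)×14.8 + (100/420)×40.8 = 24.419%
Reweighting by population shift shares:
  0.27×52.9 + 0.18×10.1 + 0.33×14.8 + 0.22×40.8 = 29.961%

30.0%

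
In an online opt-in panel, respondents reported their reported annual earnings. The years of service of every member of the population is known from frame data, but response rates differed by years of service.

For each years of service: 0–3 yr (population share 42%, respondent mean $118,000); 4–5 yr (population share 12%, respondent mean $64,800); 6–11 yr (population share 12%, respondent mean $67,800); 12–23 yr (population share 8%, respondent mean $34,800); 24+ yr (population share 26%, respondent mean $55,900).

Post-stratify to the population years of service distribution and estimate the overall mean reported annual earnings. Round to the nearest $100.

$82,800

Each cell contributes population-share × respondent value:
  0–3 yr: 0.42 × 118,000 = 49,560
  4–5 yr: 0.12 × 64,800 = 7776
  6–11 yr: 0.12 × 67,800 = 8136
  12–23 yr: 0.08 × 34,800 = 2784
  24+ yr: 0.26 × 55,900 = 14,534
Post-stratified estimate = 82,790 → $82,800.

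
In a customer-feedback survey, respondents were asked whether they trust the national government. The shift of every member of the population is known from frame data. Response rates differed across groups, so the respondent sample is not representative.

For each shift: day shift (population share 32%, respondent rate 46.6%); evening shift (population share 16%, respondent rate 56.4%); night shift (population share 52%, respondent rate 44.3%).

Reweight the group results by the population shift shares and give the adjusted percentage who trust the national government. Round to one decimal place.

47.0%

Each cell contributes population-share × respondent value:
  day shift: 0.32 × 46.6 = 14.912
  evening shift: 0.16 × 56.4 = 9.024
  night shift: 0.52 × 44.3 = 23.036
Post-stratified estimate = 46.972 → 47.0%.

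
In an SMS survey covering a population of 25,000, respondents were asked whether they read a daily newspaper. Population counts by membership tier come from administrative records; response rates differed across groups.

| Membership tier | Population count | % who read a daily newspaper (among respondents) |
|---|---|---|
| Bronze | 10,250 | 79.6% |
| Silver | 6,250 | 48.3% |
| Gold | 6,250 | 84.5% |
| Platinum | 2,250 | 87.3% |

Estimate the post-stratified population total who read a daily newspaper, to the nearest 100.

18,400

Apply each group's respondent rate to its population count:
  Bronze: 10,250 × 79.6% = 8159
  Silver: 6,250 × 48.3% = 3018.75
  Gold: 6,250 × 84.5% = 5281.25
  Platinum: 2,250 × 87.3% = 1964.25
Estimated total = 18423.2 → 18,400.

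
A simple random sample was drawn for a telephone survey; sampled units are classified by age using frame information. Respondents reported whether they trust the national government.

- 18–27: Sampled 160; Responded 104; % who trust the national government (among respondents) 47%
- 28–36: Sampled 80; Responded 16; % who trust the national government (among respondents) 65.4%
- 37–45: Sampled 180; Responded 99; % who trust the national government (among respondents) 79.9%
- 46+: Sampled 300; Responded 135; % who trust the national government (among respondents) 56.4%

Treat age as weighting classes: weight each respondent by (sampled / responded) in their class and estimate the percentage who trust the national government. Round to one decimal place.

61.2%

Response rates by class: 18–27 104/160 = 65%, 28–36 16/80 = 20%, 37–45 99/180 = 55%, 46+ 135/300 = 45%.
With weight = n_sampled/n_responded per class, the weighted class total is n_sampled:
  18–27: 160 × 47 = 7520
  28–36: 80 × 65.4 = 5232
  37–45: 180 × 79.9 = 14382
  46+: 300 × 56.4 = 16,920
Adjusted estimate = 44,054 / 720 = 61.1861 → 61.2%.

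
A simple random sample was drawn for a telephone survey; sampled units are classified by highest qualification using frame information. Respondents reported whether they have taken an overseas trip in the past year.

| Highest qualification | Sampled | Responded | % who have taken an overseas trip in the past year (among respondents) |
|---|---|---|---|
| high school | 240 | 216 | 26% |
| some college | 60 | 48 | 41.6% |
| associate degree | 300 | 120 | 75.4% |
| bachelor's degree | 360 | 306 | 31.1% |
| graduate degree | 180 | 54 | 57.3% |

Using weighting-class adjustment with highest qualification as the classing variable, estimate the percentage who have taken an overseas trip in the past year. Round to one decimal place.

Class response rates: high school 216/240 = 90%, some college 48/60 = 80%, associate degree 120/300 = 40%, bachelor's degree 306/360 = 85%, graduate degree 54/180 = 30%.
Inverse-response-rate weighting restores each class to its sampled count, so class totals weight by n_sampled:
  high school: 240 × 26 = 6240
  some college: 60 × 41.6 = 2496
  associate degree: 300 × 75.4 = 22,620
  bachelor's degree: 360 × 31.1 = 11,196
  graduate degree: 180 × 57.3 = 10,314
Adjusted estimate = 52,866 / 1,140 = 46.3737 → 46.4%.

46.4%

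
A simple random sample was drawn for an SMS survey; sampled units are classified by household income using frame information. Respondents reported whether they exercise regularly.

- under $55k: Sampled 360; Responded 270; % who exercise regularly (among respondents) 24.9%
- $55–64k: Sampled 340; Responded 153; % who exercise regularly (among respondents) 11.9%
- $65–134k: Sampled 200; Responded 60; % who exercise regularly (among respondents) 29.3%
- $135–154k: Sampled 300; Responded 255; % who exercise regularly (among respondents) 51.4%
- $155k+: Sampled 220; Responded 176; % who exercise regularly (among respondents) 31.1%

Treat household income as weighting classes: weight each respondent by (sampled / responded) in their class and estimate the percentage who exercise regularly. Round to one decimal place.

29.0%

Response rates by class: under $55k 270/360 = 75%, $55–64k 153/340 = 45%, $65–134k 60/200 = 30%, $135–154k 255/300 = 85%, $155k+ 176/220 = 80%.
Each respondent's weight = sampled/responded in their class; summing within a class gives n_sampled, so:
  under $55k: 360 × 24.9 = 8964
  $55–64k: 340 × 11.9 = 4046
  $65–134k: 200 × 29.3 = 5860
  $135–154k: 300 × 51.4 = 15,420
  $155k+: 220 × 31.1 = 6842
Adjusted estimate = 41,132 / 1,420 = 28.9662 → 29.0%.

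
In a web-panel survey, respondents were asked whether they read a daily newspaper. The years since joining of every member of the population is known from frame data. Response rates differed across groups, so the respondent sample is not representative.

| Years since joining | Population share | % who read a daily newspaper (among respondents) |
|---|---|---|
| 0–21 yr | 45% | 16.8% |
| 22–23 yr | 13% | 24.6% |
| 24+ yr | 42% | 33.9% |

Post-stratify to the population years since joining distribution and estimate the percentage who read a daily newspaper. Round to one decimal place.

Reweight to the known years since joining distribution:
  0–21 yr: 0.45 × 16.8 = 7.56
  22–23 yr: 0.13 × 24.6 = 3.198
  24+ yr: 0.42 × 33.9 = 14.238
Post-stratified estimate = 24.996 → 25.0%.

25.0%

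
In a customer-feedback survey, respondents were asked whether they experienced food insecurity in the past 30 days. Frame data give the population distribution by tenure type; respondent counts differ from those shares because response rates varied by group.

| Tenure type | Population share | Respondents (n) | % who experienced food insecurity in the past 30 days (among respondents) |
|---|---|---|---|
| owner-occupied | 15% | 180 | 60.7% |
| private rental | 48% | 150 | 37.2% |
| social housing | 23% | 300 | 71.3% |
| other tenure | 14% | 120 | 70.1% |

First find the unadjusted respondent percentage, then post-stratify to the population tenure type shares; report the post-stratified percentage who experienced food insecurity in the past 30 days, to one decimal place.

53.2%

Without adjustment, the pooled respondent share is:
  (180/750)×60.7 + (150/750)×37.2 + (300/750)×71.3 + (120/750)×70.1 = 61.744%
Post-stratifying to population shares instead:
  0.15×60.7 + 0.48×37.2 + 0.23×71.3 + 0.14×70.1 = 53.174%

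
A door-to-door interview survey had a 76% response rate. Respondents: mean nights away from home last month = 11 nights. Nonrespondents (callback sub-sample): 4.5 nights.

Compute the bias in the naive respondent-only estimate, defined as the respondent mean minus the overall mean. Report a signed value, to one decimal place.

Nonresponse fraction = 1 − 0.76 = 0.24.
Bias = (nonresponse fraction) × (respondent mean − nonrespondent mean)
     = 0.24 × (11 − 4.5) = 0.24 × 6.5 = 1.56.

+1.6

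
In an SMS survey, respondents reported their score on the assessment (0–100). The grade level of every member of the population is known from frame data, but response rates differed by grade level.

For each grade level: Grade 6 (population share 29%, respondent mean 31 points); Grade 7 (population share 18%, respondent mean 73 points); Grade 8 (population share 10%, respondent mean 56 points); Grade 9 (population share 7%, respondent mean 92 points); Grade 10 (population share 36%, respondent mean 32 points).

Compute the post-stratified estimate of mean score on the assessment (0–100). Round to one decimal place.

45.7

Post-stratification weights by population share, not respondent share:
  Grade 6: 0.29 × 31 = 8.99
  Grade 7: 0.18 × 73 = 13.14
  Grade 8: 0.1 × 56 = 5.6
  Grade 9: 0.07 × 92 = 6.44
  Grade 10: 0.36 × 32 = 11.52
Post-stratified estimate = 45.69 → 45.7.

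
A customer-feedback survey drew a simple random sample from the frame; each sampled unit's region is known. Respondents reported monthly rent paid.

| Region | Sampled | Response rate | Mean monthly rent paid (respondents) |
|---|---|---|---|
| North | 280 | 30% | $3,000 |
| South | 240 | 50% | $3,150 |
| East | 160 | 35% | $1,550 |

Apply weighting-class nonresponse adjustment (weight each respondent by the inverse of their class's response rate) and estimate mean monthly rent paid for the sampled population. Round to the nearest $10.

$2,710

Weighting each respondent by the inverse class response rate inflates each class back to its sampled size, so the class weight is n_sampled:
  North: 280 × 3000 = 840,000
  South: 240 × 3150 = 756,000
  East: 160 × 1550 = 248,000
Adjusted estimate = 1,844,000 / 680 = 2711.76 → $2,710.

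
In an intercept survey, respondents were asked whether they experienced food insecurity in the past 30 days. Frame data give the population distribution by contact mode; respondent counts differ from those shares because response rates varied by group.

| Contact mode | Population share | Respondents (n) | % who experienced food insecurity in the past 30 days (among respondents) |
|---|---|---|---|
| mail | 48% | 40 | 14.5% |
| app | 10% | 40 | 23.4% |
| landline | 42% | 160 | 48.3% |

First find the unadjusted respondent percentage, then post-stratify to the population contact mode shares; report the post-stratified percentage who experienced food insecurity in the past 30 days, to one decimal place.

Naive respondent-only estimate (weights = respondent counts):
  (40/240)×14.5 + (40/240)×23.4 + (160/240)×48.3 = 38.5167%
Reweighting by population contact mode shares:
  0.48×14.5 + 0.1×23.4 + 0.42×48.3 = 29.586%

29.6%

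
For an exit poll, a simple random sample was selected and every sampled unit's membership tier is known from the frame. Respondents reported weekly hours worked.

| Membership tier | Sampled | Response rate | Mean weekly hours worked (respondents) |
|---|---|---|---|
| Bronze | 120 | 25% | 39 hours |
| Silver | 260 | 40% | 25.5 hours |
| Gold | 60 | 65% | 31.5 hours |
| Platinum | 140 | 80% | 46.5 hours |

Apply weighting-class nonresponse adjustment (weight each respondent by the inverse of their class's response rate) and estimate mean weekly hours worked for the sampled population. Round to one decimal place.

Each respondent's weight = sampled/responded in their class; summing within a class gives n_sampled, so:
  Bronze: 120 × 39 = 4680
  Silver: 260 × 25.5 = 6630
  Gold: 60 × 31.5 = 1890
  Platinum: 140 × 46.5 = 6510
Adjusted estimate = 19,710 / 580 = 33.9828 → 34.0.

34.0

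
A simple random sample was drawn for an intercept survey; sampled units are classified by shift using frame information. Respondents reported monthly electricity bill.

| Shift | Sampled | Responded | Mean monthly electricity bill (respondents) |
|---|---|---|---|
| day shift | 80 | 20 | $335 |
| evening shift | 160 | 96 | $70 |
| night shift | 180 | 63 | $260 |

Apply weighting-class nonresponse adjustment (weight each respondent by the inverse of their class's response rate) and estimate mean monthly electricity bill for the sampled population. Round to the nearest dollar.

$202

Response rates by class: day shift 20/80 = 25%, evening shift 96/160 = 60%, night shift 63/180 = 35%.
With weight = n_sampled/n_responded per class, the weighted class total is n_sampled:
  day shift: 80 × 335 = 26,800
  evening shift: 160 × 70 = 11,200
  night shift: 180 × 260 = 46,800
Adjusted estimate = 84,800 / 420 = 201.905 → $202.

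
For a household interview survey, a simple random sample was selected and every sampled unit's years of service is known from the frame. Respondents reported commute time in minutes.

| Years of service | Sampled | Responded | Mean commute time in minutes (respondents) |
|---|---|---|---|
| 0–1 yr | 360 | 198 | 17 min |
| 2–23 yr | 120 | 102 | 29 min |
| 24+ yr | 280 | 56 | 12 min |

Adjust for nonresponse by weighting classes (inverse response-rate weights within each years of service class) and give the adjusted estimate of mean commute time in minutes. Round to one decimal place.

Response rates by class: 0–1 yr 198/360 = 55%, 2–23 yr 102/120 = 85%, 24+ yr 56/280 = 20%.
Inverse-response-rate weighting restores each class to its sampled count, so class totals weight by n_sampled:
  0–1 yr: 360 × 17 = 6120
  2–23 yr: 120 × 29 = 3480
  24+ yr: 280 × 12 = 3360
Adjusted estimate = 12,960 / 760 = 17.0526 → 17.1.

17.1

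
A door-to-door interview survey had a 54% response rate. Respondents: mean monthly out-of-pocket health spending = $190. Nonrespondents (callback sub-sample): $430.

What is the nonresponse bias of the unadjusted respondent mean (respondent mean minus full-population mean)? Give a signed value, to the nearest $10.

Nonresponse fraction = 1 − 0.54 = 0.46.
Bias = (nonresponse fraction) × (respondent mean − nonrespondent mean)
     = 0.46 × (190 − 430) = 0.46 × -240 = -110.4.

-$110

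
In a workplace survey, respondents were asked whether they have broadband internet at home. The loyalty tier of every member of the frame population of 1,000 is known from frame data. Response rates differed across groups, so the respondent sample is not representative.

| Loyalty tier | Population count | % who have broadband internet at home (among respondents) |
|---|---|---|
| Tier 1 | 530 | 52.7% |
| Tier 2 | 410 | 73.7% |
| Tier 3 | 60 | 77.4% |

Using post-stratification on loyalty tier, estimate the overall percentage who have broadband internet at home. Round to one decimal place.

Weight each group's respondent value by its population share:
  Tier 1: (530/1,000) × 52.7 = 27.931
  Tier 2: (410/1,000) × 73.7 = 30.217
  Tier 3: (60/1,000) × 77.4 = 4.644
Post-stratified estimate = 62.792 → 62.8%.

62.8%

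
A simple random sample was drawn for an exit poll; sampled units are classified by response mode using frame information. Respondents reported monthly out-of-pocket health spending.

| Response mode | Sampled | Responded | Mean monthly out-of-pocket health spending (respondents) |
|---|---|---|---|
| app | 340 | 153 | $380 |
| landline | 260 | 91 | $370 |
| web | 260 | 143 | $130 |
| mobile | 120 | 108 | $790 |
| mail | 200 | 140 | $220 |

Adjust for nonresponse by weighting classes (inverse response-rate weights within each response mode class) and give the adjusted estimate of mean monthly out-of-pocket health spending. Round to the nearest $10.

Class response rates: app 153/340 = 45%, landline 91/260 = 35%, web 143/260 = 55%, mobile 108/120 = 90%, mail 140/200 = 70%.
Inverse-response-rate weighting restores each class to its sampled count, so class totals weight by n_sampled:
  app: 340 × 380 = 129,200
  landline: 260 × 370 = 96,200
  web: 260 × 130 = 33,800
  mobile: 120 × 790 = 94,800
  mail: 200 × 220 = 44,000
Adjusted estimate = 398,000 / 1,180 = 337.288 → $340.

$340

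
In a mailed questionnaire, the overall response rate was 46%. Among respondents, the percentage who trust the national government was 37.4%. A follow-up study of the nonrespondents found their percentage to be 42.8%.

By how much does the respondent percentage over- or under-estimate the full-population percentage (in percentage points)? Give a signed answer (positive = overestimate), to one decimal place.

-2.9 percentage points

Nonresponse fraction = 1 − 0.46 = 0.54.
Bias = (nonresponse fraction) × (respondent percentage − nonrespondent percentage)
     = 0.54 × (37.4 − 42.8) = 0.54 × -5.4 = -2.916.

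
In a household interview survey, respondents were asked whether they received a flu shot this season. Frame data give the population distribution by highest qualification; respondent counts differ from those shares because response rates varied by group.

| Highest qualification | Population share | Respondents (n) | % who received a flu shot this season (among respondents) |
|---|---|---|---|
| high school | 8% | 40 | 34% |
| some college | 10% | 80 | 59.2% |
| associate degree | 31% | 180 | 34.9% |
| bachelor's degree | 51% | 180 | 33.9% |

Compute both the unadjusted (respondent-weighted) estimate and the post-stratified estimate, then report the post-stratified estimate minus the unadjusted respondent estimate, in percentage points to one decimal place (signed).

Unadjusted (pooled respondent) estimate weights by respondent counts:
  (40/480)×34 + (80/480)×59.2 + (180/480)×34.9 + (180/480)×33.9 = 38.5%
Post-stratified estimate weights by population shares:
  0.08×34 + 0.1×59.2 + 0.31×34.9 + 0.51×33.9 = 36.748%
Difference = 36.748 − 38.5 = -1.752 pp.

-1.8 percentage points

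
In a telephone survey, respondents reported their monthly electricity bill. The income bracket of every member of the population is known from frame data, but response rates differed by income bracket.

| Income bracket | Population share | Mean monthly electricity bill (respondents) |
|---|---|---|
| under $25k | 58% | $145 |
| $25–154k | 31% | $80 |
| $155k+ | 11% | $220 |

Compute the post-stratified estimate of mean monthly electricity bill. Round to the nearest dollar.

$133

Weight each group's respondent value by its population share:
  under $25k: 0.58 × 145 = 84.1
  $25–154k: 0.31 × 80 = 24.8
  $155k+: 0.11 × 220 = 24.2
Post-stratified estimate = 133.1 → $133.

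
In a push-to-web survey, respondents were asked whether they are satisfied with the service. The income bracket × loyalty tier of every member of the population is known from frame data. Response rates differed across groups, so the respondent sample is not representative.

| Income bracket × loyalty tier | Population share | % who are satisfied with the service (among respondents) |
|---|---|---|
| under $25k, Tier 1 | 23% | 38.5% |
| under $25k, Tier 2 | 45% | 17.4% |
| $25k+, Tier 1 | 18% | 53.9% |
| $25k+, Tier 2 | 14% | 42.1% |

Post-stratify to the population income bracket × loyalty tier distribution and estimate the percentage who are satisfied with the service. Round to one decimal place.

Reweight to the known income bracket × loyalty tier distribution:
  under $25k, Tier 1: 0.23 × 38.5 = 8.855
  under $25k, Tier 2: 0.45 × 17.4 = 7.83
  $25k+, Tier 1: 0.18 × 53.9 = 9.702
  $25k+, Tier 2: 0.14 × 42.1 = 5.894
Post-stratified estimate = 32.281 → 32.3%.

32.3%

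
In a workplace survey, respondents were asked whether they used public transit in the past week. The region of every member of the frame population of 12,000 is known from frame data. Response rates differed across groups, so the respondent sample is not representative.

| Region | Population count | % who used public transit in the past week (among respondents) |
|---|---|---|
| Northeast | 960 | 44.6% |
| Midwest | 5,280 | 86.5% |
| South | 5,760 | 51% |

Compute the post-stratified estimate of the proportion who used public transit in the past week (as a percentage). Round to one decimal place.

66.1%

Post-stratification weights by population share, not respondent share:
  Northeast: (960/12,000) × 44.6 = 3.568
  Midwest: (5,280/12,000) × 86.5 = 38.06
  South: (5,760/12,000) × 51 = 24.48
Post-stratified estimate = 66.108 → 66.1%.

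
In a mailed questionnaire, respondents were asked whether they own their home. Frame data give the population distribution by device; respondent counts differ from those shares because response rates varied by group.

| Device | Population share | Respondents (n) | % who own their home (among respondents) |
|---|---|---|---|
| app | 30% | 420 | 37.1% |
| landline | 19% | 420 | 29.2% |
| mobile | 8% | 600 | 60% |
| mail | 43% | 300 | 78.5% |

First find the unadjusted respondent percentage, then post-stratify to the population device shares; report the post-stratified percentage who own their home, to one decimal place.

Without adjustment, the pooled respondent share is:
  (420/1740)×37.1 + (420/1740)×29.2 + (600/1740)×60 + (300/1740)×78.5 = 50.2276%
Post-stratifying to population shares instead:
  0.3×37.1 + 0.19×29.2 + 0.08×60 + 0.43×78.5 = 55.233%

55.2%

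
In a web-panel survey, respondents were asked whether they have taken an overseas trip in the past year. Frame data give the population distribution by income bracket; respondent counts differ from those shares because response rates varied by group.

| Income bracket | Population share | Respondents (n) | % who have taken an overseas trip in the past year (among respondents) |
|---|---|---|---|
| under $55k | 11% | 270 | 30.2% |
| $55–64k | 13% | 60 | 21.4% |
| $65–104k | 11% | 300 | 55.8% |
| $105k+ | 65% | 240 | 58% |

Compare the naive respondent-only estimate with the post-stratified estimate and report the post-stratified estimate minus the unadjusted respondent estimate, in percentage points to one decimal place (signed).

+3.9 percentage points

Unadjusted (pooled respondent) estimate weights by respondent counts:
  (270/870)×30.2 + (60/870)×21.4 + (300/870)×55.8 + (240/870)×58 = 46.0897%
Post-stratifying to population shares instead:
  0.11×30.2 + 0.13×21.4 + 0.11×55.8 + 0.65×58 = 49.942%
Difference = 49.942 − 46.0897 = 3.8523 pp.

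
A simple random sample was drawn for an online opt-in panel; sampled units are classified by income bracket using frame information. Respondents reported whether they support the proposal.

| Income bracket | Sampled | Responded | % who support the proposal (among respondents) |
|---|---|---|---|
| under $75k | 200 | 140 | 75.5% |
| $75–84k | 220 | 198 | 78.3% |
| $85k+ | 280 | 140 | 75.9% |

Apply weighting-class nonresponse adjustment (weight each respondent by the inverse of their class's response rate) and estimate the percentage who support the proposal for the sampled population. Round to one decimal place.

76.5%

Class response rates: under $75k 140/200 = 70%, $75–84k 198/220 = 90%, $85k+ 140/280 = 50%.
Each respondent's weight = sampled/responded in their class; summing within a class gives n_sampled, so:
  under $75k: 200 × 75.5 = 15,100
  $75–84k: 220 × 78.3 = 17,226
  $85k+: 280 × 75.9 = 21,252
Adjusted estimate = 53,578 / 700 = 76.54 → 76.5%.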